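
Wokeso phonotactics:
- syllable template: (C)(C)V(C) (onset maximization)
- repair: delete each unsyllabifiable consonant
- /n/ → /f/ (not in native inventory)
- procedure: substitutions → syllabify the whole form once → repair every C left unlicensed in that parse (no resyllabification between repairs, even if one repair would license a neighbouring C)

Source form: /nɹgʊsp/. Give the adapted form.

Substitution: /n/ → /f/, giving /fɹgʊsp/.
Under (C)(C)V(C), the unsyllabifiable consonants are /f/, /p/ (at most one coda consonant is licensed; onsets may contain at most 2 consonants).
Deletion applies to /f/, /p/.

ɹgʊs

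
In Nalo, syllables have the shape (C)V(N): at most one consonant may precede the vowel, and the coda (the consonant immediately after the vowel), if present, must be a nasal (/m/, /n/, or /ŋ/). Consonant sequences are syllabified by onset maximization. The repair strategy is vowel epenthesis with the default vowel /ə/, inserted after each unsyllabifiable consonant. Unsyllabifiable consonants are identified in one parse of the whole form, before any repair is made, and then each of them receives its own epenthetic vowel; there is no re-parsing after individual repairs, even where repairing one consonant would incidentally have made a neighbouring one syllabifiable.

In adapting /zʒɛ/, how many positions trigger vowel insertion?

The unsyllabifiable consonants are /z/; each receives one epenthetic vowel.

1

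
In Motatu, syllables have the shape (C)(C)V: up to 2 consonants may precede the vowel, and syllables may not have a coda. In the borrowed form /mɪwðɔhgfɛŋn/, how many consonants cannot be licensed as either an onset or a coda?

Under (C)(C)V, the unsyllabifiable consonants are /h/, /ŋ/, /n/ (no codas are permitted; onsets may contain at most 2 consonants).

3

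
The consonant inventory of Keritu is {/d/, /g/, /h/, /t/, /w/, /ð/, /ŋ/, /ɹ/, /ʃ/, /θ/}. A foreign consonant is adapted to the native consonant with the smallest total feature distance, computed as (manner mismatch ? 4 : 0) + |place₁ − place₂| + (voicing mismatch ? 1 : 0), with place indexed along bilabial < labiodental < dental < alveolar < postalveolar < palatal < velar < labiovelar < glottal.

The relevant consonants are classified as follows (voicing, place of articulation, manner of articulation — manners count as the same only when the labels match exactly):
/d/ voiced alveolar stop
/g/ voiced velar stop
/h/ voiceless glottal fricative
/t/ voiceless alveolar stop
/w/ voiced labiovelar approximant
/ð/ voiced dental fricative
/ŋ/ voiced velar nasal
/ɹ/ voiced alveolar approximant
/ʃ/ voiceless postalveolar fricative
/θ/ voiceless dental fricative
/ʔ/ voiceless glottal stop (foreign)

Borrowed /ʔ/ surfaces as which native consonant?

/g/ is closest: same manner (stop), place distance 2 (glottal→velar), voicing differs (+1); total 3. Next closest is /h/ at distance 4.

g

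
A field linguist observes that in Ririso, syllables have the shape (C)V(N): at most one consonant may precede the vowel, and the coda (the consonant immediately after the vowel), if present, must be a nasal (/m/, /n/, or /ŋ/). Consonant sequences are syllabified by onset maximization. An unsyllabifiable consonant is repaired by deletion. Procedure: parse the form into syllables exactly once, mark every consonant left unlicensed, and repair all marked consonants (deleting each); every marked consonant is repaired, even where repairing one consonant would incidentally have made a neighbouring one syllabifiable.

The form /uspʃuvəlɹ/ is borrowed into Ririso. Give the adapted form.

The consonants /s/, /p/, /l/, /ɹ/ cannot be parsed into a legal (C)V(N) syllable (only a nasal (/m/, /n/, or /ŋ/) is licensed in coda position; onsets are limited to one consonant).
Each unlicensed consonant is deleted: /s/, /p/, /l/, /ɹ/.

uʃuvə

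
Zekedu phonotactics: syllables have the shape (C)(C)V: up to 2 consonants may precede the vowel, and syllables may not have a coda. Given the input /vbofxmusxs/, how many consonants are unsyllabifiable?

The consonants /f/, /s/, /x/, /s/ cannot be parsed into a legal (C)(C)V syllable (no codas are permitted; onsets may contain at most 2 consonants).

4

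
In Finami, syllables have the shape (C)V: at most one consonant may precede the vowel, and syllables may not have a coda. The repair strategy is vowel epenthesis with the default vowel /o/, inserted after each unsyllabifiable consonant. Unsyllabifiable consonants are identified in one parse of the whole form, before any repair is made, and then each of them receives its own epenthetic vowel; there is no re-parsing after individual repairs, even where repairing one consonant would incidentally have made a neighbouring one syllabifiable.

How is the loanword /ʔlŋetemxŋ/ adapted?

ʔoloŋetemoxoŋo

The consonants /ʔ/, /l/, /m/, /x/, /ŋ/ cannot be parsed into a legal (C)V syllable (no codas are permitted; onsets are limited to one consonant).
Each unlicensed consonant becomes the onset of a new syllable: /ʔ/ → /ʔo/, /l/ → /lo/, /m/ → /mo/, /x/ → /xo/, /ŋ/ → /ŋo/.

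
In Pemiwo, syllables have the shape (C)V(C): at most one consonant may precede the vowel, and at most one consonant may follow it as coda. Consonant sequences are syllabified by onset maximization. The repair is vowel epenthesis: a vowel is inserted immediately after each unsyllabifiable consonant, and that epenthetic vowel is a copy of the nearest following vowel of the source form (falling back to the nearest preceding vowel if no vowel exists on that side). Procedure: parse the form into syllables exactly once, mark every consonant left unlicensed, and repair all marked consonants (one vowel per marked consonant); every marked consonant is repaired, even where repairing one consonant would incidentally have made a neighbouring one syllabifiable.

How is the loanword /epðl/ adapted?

The consonants /ð/, /l/ cannot be parsed into a legal (C)V(C) syllable (at most one coda consonant is licensed; onsets are limited to one consonant).
Inserting the epenthetic vowel yields /ð/ → /ðe/, /l/ → /le/.

epðele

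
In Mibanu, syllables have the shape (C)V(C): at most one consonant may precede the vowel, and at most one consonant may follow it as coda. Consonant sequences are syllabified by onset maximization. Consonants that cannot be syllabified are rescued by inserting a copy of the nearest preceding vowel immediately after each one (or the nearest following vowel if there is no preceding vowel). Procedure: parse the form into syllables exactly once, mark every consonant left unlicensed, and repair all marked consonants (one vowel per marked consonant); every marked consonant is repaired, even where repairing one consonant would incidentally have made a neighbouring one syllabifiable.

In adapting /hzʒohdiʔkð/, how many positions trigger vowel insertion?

The unsyllabifiable consonants are /h/, /z/, /k/, /ð/; each receives one epenthetic vowel.

4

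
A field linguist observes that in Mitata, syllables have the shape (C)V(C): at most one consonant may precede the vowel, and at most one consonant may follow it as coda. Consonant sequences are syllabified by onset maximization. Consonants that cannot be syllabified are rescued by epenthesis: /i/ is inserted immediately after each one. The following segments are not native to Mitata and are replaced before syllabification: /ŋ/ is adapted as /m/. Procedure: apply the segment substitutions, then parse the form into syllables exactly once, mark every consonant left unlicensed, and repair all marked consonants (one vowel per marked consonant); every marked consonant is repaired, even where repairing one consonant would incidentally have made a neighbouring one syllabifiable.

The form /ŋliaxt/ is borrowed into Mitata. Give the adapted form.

Substitution: /ŋ/ → /m/, giving /mliaxt/.
Under (C)V(C), the unsyllabifiable consonants are /m/, /t/ (at most one coda consonant is licensed; onsets are limited to one consonant).
Inserting the epenthetic vowel yields /m/ → /mi/, /t/ → /ti/.

miliaxti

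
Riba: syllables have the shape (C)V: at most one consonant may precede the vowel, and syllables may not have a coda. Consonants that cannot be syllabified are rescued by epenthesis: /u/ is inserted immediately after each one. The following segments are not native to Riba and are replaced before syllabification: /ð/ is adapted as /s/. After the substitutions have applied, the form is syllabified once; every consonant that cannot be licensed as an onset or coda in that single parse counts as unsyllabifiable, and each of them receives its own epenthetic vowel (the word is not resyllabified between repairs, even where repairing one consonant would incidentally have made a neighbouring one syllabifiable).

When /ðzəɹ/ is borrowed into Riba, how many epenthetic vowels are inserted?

2

After substitution the input is /szəɹ/.
The unsyllabifiable consonants are /s/, /ɹ/; each receives one epenthetic vowel.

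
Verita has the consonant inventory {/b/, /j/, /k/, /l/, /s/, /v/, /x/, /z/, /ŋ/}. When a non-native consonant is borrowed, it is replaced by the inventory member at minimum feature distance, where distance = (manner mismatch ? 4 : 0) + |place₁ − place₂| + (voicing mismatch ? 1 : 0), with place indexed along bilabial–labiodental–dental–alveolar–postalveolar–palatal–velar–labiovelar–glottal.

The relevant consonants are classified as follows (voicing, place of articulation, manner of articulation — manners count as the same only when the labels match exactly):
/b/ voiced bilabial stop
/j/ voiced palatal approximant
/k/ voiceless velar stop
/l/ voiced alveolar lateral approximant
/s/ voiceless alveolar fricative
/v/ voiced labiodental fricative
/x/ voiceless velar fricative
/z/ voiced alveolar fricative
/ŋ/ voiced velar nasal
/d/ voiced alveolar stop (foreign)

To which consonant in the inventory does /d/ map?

b

/b/ is closest: same manner (stop), place distance 3 (alveolar→bilabial), same voicing; total 3. Next closest is /k/ at distance 4.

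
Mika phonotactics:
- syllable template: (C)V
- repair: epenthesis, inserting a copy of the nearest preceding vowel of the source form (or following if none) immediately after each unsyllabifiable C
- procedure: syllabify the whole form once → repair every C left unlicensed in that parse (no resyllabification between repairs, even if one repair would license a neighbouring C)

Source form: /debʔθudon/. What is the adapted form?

debeʔeθudono

Under (C)V, the unsyllabifiable consonants are /b/, /ʔ/, /n/ (no codas are permitted; onsets are limited to one consonant).
Epenthesis after each stranded consonant: /b/ → /be/, /ʔ/ → /ʔe/, /n/ → /no/.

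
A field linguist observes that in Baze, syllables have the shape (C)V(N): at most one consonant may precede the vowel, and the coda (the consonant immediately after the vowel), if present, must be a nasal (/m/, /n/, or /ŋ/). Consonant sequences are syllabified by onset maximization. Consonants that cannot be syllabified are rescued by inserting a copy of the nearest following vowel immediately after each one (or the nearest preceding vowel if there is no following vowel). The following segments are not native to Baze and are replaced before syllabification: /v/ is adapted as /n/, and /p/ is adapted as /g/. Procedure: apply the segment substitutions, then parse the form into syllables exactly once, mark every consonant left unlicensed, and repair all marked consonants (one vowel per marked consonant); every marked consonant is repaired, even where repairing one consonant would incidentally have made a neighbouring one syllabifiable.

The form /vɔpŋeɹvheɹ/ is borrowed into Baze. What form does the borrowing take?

nɔgeŋeɹeneheɹe

Substitution: /v/ → /n/, /p/ → /g/, giving /nɔgŋeɹnheɹ/.
Under (C)V(N), the unsyllabifiable consonants are /g/, /ɹ/, /n/, /ɹ/ (only a nasal (/m/, /n/, or /ŋ/) is licensed in coda position; onsets are limited to one consonant).
Epenthesis after each stranded consonant: /g/ → /ge/, /ɹ/ → /ɹe/, /n/ → /ne/, /ɹ/ → /ɹe/.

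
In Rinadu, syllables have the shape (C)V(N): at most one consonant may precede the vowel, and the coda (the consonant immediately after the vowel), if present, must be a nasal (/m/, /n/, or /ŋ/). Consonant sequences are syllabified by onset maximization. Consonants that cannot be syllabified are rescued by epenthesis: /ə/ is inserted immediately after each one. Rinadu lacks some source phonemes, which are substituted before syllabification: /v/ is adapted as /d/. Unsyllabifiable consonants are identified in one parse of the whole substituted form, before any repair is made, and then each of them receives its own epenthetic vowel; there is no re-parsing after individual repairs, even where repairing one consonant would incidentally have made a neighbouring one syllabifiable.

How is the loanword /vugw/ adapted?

Substitution: /v/ → /d/, giving /dugw/.
Under (C)V(N), the unsyllabifiable consonants are /g/, /w/ (only a nasal (/m/, /n/, or /ŋ/) is licensed in coda position; onsets are limited to one consonant).
Inserting the epenthetic vowel yields /g/ → /gə/, /w/ → /wə/.

dugəwə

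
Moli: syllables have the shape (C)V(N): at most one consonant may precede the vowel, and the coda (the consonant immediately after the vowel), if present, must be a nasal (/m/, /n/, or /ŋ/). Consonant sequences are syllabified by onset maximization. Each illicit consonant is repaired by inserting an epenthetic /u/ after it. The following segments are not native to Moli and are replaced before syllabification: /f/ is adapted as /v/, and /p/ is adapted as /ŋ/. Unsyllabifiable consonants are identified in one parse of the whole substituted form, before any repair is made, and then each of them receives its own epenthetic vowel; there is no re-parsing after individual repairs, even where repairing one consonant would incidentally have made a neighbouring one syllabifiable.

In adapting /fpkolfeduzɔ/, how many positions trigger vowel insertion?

3

After substitution the input is /vŋkolveduzɔ/.
The unsyllabifiable consonants are /v/, /ŋ/, /l/; each receives one epenthetic vowel.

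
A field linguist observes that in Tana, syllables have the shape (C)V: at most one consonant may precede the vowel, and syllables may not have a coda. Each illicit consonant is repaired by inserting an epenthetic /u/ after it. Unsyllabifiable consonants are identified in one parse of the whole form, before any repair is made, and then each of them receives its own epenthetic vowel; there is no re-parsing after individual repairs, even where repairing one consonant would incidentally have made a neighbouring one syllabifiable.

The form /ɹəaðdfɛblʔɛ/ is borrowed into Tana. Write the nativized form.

ɹəaðudufɛbuluʔɛ

The consonants /ð/, /d/, /b/, /l/ cannot be parsed into a legal (C)V syllable (no codas are permitted; onsets are limited to one consonant).
Each unlicensed consonant becomes the onset of a new syllable: /ð/ → /ðu/, /d/ → /du/, /b/ → /bu/, /l/ → /lu/.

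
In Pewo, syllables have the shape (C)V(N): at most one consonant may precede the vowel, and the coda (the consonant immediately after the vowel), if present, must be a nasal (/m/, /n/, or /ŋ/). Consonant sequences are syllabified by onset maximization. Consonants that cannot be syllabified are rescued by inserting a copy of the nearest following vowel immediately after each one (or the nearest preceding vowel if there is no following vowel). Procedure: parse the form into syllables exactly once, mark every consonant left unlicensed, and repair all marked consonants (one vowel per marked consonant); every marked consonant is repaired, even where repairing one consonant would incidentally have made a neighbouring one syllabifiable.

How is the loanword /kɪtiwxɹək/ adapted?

kɪtiwəxəɹəkə

Syllabifying with onset maximization leaves /w/, /x/, /k/ stranded (only a nasal (/m/, /n/, or /ŋ/) is licensed in coda position; onsets are limited to one consonant).
Each unlicensed consonant becomes the onset of a new syllable: /w/ → /wə/, /x/ → /xə/, /k/ → /kə/.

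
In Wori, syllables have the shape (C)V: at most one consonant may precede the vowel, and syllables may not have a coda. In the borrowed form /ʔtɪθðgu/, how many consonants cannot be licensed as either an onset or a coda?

Syllabifying with onset maximization leaves /ʔ/, /θ/, /ð/ stranded (no codas are permitted; onsets are limited to one consonant).

3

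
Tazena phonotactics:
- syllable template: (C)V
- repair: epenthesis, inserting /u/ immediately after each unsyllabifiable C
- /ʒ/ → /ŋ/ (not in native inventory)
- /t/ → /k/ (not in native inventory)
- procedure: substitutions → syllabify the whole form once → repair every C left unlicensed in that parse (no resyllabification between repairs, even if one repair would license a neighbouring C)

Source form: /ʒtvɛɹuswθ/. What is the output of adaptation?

ŋukuvɛɹusuwuθu

Substitution: /ʒ/ → /ŋ/, /t/ → /k/, giving /ŋkvɛɹuswθ/.
Under (C)V, the unsyllabifiable consonants are /ŋ/, /k/, /s/, /w/, /θ/ (no codas are permitted; onsets are limited to one consonant).
Epenthesis after each stranded consonant: /ŋ/ → /ŋu/, /k/ → /ku/, /s/ → /su/, /w/ → /wu/, /θ/ → /θu/.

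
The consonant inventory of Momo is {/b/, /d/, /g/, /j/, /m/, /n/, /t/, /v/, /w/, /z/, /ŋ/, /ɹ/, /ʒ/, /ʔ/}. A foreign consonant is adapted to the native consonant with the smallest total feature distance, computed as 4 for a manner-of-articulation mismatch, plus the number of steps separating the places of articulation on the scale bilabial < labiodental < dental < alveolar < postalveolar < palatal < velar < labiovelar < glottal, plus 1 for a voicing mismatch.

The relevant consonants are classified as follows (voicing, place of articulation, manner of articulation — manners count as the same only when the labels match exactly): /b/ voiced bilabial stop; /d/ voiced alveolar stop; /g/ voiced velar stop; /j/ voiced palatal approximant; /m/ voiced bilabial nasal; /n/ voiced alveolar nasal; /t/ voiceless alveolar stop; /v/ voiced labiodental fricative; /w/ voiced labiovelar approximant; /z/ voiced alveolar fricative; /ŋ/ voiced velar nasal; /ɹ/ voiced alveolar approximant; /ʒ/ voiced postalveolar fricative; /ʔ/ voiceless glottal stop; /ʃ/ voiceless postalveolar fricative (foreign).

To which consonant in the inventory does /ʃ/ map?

/ʒ/ is closest: same manner (fricative), place distance 0 (postalveolar→postalveolar), voicing differs (+1); total 1. Next closest is /z/ at distance 2.

ʒ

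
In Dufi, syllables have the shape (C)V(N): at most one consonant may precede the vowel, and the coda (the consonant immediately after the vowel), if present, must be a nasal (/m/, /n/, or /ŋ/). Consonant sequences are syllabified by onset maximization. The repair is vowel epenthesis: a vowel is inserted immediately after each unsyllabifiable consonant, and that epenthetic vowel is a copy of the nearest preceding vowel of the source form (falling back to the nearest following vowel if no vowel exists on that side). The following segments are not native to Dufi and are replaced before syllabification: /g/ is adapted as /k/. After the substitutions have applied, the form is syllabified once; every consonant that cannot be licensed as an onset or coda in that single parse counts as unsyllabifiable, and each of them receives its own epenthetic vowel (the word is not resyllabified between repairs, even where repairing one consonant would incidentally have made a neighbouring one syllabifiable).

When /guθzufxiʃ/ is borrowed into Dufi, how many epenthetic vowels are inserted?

3

After substitution the input is /kuθzufxiʃ/.
The unsyllabifiable consonants are /θ/, /f/, /ʃ/; each receives one epenthetic vowel.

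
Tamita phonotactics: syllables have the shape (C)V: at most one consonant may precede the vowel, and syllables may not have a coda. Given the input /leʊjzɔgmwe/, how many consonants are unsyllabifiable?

3

Syllabifying with onset maximization leaves /j/, /g/, /m/ stranded (no codas are permitted; onsets are limited to one consonant).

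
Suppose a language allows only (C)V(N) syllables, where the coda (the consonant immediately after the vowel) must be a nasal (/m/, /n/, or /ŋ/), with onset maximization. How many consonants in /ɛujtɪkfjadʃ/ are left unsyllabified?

5

Syllabifying with onset maximization leaves /j/, /k/, /f/, /d/, /ʃ/ stranded (only a nasal (/m/, /n/, or /ŋ/) is licensed in coda position; onsets are limited to one consonant).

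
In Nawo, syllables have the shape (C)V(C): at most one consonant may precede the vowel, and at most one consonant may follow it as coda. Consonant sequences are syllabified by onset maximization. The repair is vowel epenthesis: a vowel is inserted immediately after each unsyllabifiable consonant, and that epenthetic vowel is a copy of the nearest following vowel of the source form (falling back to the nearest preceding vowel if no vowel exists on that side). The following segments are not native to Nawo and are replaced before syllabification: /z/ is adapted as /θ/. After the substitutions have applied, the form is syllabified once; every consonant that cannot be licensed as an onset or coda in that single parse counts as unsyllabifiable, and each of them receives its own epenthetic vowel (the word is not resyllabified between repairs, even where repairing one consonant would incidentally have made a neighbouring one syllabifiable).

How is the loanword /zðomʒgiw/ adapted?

Substitution: /z/ → /θ/, giving /θðomʒgiw/.
Under (C)V(C), the unsyllabifiable consonants are /θ/, /ʒ/ (at most one coda consonant is licensed; onsets are limited to one consonant).
Epenthesis after each stranded consonant: /θ/ → /θo/, /ʒ/ → /ʒi/.

θoðomʒigiw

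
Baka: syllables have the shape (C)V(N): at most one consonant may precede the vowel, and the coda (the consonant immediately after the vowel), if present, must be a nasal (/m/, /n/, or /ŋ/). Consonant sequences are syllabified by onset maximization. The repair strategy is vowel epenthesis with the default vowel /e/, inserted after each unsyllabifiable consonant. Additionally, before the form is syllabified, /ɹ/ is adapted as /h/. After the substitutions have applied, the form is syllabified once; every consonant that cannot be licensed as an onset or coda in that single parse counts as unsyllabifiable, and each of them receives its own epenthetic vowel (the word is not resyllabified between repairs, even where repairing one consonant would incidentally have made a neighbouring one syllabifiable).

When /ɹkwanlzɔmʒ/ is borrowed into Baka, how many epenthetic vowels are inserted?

4

After substitution the input is /hkwanlzɔmʒ/.
The unsyllabifiable consonants are /h/, /k/, /l/, /ʒ/; each receives one epenthetic vowel.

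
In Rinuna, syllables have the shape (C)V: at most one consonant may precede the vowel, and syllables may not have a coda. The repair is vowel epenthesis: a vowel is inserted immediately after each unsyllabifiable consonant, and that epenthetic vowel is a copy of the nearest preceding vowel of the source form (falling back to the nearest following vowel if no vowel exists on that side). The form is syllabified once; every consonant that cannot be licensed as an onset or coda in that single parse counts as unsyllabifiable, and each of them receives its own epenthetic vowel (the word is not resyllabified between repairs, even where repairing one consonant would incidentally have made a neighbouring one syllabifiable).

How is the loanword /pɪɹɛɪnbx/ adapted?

Syllabifying with onset maximization leaves /n/, /b/, /x/ stranded (no codas are permitted; onsets are limited to one consonant).
Each unlicensed consonant becomes the onset of a new syllable: /n/ → /nɪ/, /b/ → /bɪ/, /x/ → /xɪ/.

pɪɹɛɪnɪbɪxɪ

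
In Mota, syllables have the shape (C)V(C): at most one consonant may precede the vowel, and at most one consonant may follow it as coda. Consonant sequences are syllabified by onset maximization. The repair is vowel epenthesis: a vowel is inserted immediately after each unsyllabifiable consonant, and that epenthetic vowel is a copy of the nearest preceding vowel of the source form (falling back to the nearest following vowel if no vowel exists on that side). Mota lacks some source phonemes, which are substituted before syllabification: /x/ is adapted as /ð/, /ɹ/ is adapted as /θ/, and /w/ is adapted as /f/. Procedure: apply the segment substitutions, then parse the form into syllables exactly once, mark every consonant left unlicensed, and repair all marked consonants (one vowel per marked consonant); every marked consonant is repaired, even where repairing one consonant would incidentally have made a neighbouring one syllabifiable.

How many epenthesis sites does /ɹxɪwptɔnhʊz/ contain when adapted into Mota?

After substitution the input is /θðɪfptɔnhʊz/.
The unsyllabifiable consonants are /θ/, /p/; each receives one epenthetic vowel.

2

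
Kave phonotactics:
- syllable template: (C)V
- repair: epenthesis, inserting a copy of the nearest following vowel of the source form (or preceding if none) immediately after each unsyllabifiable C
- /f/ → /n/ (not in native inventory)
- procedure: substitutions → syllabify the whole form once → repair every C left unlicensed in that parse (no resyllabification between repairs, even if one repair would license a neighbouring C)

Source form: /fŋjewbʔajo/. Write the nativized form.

neŋejewabaʔajo

Substitution: /f/ → /n/, giving /nŋjewbʔajo/.
The consonants /n/, /ŋ/, /w/, /b/ cannot be parsed into a legal (C)V syllable (no codas are permitted; onsets are limited to one consonant).
Each unlicensed consonant becomes the onset of a new syllable: /n/ → /ne/, /ŋ/ → /ŋe/, /w/ → /wa/, /b/ → /ba/.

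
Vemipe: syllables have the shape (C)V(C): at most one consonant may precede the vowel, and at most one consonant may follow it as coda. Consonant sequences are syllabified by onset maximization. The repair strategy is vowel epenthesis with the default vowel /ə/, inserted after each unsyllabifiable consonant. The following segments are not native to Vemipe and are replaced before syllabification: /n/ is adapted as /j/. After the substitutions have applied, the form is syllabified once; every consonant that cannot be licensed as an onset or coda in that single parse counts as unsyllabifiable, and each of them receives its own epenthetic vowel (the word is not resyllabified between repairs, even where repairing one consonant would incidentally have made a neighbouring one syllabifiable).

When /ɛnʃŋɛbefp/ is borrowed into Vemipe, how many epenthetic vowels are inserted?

2

After substitution the input is /ɛjʃŋɛbefp/.
The unsyllabifiable consonants are /ʃ/, /p/; each receives one epenthetic vowel.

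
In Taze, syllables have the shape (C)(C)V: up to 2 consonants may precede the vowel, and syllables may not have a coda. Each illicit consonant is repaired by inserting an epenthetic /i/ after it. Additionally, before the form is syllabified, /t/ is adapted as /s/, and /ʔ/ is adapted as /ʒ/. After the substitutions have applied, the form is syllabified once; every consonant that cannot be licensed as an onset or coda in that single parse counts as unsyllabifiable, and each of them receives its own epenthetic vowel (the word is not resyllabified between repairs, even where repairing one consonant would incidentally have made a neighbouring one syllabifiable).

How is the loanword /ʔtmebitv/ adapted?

ʒismebisivi

Substitution: /ʔ/ → /ʒ/, /t/ → /s/, giving /ʒsmebisv/.
Under (C)(C)V, the unsyllabifiable consonants are /ʒ/, /s/, /v/ (no codas are permitted; onsets may contain at most 2 consonants).
Epenthesis after each stranded consonant: /ʒ/ → /ʒi/, /s/ → /si/, /v/ → /vi/.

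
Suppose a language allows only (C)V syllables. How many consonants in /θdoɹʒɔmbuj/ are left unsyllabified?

Syllabifying with onset maximization leaves /θ/, /ɹ/, /m/, /j/ stranded (no codas are permitted; onsets are limited to one consonant).

4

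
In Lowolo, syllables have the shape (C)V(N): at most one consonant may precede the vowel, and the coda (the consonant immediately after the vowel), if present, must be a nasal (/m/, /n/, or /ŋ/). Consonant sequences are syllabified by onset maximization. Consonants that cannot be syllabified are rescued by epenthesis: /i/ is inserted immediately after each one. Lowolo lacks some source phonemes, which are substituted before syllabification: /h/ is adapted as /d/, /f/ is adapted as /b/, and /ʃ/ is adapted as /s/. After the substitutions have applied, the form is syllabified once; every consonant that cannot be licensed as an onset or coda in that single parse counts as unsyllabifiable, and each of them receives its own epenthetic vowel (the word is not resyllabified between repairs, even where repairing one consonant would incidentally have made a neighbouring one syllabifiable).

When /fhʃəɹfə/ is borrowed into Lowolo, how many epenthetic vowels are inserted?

After substitution the input is /bdsəɹbə/.
The unsyllabifiable consonants are /b/, /d/, /ɹ/; each receives one epenthetic vowel.

3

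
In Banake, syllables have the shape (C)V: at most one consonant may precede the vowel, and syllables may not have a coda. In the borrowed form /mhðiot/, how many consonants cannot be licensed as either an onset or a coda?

The consonants /m/, /h/, /t/ cannot be parsed into a legal (C)V syllable (no codas are permitted; onsets are limited to one consonant).

3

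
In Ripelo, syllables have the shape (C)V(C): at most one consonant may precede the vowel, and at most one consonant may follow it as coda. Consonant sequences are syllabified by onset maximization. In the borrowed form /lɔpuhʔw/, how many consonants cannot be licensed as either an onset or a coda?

2

Syllabifying with onset maximization leaves /ʔ/, /w/ stranded (at most one coda consonant is licensed; onsets are limited to one consonant).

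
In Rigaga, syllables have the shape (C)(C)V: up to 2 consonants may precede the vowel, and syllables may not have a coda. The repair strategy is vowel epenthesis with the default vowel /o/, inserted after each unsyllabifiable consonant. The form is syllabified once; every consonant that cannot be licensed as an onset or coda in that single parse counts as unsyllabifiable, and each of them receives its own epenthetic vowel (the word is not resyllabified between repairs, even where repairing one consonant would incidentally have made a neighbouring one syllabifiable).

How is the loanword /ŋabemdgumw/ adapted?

The consonants /m/, /m/, /w/ cannot be parsed into a legal (C)(C)V syllable (no codas are permitted; onsets may contain at most 2 consonants).
Inserting the epenthetic vowel yields /m/ → /mo/, /m/ → /mo/, /w/ → /wo/.

ŋabemodgumowo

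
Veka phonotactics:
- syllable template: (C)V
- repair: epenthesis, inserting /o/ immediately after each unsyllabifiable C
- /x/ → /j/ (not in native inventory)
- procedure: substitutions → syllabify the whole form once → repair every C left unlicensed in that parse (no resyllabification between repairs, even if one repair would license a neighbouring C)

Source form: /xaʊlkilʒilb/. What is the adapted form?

Substitution: /x/ → /j/, giving /jaʊlkilʒilb/.
Under (C)V, the unsyllabifiable consonants are /l/, /l/, /l/, /b/ (no codas are permitted; onsets are limited to one consonant).
Inserting the epenthetic vowel yields /l/ → /lo/, /l/ → /lo/, /l/ → /lo/, /b/ → /bo/.

jaʊlokiloʒilobo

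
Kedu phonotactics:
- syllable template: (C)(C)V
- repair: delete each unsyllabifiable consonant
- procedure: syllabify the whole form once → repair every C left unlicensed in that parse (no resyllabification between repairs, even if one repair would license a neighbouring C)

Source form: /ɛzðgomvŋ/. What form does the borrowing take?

ɛðgo

The consonants /z/, /m/, /v/, /ŋ/ cannot be parsed into a legal (C)(C)V syllable (no codas are permitted; onsets may contain at most 2 consonants).
Deletion applies to /z/, /m/, /v/, /ŋ/.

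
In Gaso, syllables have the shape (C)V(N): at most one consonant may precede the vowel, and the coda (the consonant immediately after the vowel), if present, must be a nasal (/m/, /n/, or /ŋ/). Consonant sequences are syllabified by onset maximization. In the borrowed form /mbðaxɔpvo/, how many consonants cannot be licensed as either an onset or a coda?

3

The consonants /m/, /b/, /p/ cannot be parsed into a legal (C)V(N) syllable (only a nasal (/m/, /n/, or /ŋ/) is licensed in coda position; onsets are limited to one consonant).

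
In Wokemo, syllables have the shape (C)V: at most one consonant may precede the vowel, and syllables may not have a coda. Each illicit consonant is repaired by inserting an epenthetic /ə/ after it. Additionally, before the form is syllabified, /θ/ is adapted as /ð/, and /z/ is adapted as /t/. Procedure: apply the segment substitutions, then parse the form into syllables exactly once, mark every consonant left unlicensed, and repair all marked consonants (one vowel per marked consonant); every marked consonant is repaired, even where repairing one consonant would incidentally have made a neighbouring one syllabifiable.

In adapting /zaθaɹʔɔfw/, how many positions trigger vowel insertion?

3

After substitution the input is /taðaɹʔɔfw/.
The unsyllabifiable consonants are /ɹ/, /f/, /w/; each receives one epenthetic vowel.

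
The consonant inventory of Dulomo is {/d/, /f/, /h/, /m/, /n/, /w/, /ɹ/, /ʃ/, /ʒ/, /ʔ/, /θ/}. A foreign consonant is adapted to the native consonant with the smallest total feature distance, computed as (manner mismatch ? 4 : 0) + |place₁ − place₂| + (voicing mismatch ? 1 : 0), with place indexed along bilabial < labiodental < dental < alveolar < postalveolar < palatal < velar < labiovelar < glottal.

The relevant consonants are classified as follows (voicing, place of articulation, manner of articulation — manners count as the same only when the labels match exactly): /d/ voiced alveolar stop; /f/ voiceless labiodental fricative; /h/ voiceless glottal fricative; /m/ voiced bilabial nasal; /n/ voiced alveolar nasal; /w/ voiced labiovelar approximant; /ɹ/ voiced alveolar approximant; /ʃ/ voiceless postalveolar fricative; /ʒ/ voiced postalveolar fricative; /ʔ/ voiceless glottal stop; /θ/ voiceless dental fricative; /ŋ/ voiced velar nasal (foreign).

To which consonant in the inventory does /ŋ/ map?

n

/n/ is closest: same manner (nasal), place distance 3 (velar→alveolar), same voicing; total 3. Next closest is /w/ at distance 5.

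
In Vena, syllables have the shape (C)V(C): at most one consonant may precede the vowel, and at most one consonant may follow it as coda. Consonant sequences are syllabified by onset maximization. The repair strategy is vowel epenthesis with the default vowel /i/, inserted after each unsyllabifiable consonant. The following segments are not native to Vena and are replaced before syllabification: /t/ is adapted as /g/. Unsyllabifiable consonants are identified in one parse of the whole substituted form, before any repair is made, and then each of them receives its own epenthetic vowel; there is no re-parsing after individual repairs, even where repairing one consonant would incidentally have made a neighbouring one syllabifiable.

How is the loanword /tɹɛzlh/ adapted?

giɹɛzlihi

Substitution: /t/ → /g/, giving /gɹɛzlh/.
Under (C)V(C), the unsyllabifiable consonants are /g/, /l/, /h/ (at most one coda consonant is licensed; onsets are limited to one consonant).
Inserting the epenthetic vowel yields /g/ → /gi/, /l/ → /li/, /h/ → /hi/.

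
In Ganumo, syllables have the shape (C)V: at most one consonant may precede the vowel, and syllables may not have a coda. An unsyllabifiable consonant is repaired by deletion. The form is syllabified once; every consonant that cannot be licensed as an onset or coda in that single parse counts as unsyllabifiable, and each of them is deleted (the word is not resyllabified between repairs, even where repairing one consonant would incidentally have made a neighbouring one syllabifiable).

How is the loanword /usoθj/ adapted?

uso

Under (C)V, the unsyllabifiable consonants are /θ/, /j/ (no codas are permitted; onsets are limited to one consonant).
Deletion applies to /θ/, /j/.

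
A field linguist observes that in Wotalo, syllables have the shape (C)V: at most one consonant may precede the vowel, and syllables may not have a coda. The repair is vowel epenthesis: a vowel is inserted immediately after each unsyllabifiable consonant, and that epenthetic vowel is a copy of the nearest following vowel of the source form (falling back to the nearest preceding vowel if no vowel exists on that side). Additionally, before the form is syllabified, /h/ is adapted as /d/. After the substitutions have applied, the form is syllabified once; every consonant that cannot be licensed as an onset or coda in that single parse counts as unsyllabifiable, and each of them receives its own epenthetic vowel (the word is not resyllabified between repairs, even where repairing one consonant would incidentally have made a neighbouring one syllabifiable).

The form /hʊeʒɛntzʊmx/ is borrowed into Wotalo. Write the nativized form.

Substitution: /h/ → /d/, giving /dʊeʒɛntzʊmx/.
Syllabifying with onset maximization leaves /n/, /t/, /m/, /x/ stranded (no codas are permitted; onsets are limited to one consonant).
Inserting the epenthetic vowel yields /n/ → /nʊ/, /t/ → /tʊ/, /m/ → /mʊ/, /x/ → /xʊ/.

dʊeʒɛnʊtʊzʊmʊxʊ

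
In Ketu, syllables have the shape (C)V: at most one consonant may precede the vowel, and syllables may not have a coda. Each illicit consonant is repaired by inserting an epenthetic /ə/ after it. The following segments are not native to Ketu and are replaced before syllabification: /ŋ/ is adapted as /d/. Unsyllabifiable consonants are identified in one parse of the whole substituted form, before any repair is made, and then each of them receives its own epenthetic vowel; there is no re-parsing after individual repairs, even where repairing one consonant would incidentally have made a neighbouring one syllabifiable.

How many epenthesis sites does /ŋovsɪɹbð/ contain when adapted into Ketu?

4

After substitution the input is /dovsɪɹbð/.
The unsyllabifiable consonants are /v/, /ɹ/, /b/, /ð/; each receives one epenthetic vowel.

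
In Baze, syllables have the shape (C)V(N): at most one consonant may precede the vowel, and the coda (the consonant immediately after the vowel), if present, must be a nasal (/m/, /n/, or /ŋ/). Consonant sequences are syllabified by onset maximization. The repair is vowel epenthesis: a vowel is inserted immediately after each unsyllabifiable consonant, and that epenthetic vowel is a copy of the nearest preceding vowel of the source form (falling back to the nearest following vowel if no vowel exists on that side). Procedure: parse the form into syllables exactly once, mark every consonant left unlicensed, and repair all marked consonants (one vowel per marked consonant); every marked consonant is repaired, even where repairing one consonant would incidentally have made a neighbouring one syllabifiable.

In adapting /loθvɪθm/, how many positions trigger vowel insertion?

The unsyllabifiable consonants are /θ/, /θ/, /m/; each receives one epenthetic vowel.

3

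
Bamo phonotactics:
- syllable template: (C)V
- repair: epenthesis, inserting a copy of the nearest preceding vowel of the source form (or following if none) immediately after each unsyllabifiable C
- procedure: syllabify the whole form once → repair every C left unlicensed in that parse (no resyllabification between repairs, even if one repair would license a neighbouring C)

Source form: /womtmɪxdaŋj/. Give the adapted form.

Syllabifying with onset maximization leaves /m/, /t/, /x/, /ŋ/, /j/ stranded (no codas are permitted; onsets are limited to one consonant).
Epenthesis after each stranded consonant: /m/ → /mo/, /t/ → /to/, /x/ → /xɪ/, /ŋ/ → /ŋa/, /j/ → /ja/.

womotomɪxɪdaŋaja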